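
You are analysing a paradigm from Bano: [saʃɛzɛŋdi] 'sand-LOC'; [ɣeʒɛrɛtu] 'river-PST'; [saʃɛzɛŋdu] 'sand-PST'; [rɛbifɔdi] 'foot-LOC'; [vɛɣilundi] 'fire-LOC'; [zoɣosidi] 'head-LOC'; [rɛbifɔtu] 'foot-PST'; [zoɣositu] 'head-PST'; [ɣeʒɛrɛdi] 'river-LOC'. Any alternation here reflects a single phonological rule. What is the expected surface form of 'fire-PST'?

The PST morpheme has two allomorphs, [-du] and [-tu].
The LOC suffix, which begins with [d], is invariant after every stem; so [d] is not altered by any rule here.
The PST suffix is therefore /-tu/ underlyingly, with post-nasal voicing: voiceless stops become voiced after a nasal.
After 'fire', which ends in a nasal, the suffix surfaces as [-du], giving [vɛɣilundu].

[vɛɣilundu]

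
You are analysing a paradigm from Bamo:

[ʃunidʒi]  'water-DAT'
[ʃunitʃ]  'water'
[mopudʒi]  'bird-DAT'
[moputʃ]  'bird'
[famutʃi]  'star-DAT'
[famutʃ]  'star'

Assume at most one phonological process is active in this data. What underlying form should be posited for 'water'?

/ʃunidʒ/

'water' shows [dʒ] ~ [tʃ] at the end of the stem ([ʃunidʒi] vs [ʃunitʃ]).
If /tʃ/ were underlying and a rule turned it into [dʒ] before the DAT suffix, 'star' would also alternate; but it has [tʃ] in both [famutʃi] and [famutʃ].
The underlying segment must be /dʒ/; voiced obstruents become voiceless word-finally, yielding [tʃ] there.
Hence 'water' is /ʃunidʒ/ underlyingly.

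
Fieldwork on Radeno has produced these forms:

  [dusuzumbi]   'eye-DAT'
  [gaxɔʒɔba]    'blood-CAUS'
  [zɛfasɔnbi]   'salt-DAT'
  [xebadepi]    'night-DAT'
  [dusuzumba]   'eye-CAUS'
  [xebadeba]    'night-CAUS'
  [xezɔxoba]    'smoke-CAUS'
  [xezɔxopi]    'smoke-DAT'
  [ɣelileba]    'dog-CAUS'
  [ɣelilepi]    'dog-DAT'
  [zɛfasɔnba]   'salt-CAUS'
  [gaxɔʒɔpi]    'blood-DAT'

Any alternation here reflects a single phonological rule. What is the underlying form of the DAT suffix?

/-pi/

The DAT suffix surfaces as [-bi] and [-pi], depending on the final segment of the stem.
The CAUS suffix, which begins with [b], is invariant after every stem; so [b] is not altered by any rule here.
So the underlying form is /-pi/, and voiceless stops become voiced after a nasal.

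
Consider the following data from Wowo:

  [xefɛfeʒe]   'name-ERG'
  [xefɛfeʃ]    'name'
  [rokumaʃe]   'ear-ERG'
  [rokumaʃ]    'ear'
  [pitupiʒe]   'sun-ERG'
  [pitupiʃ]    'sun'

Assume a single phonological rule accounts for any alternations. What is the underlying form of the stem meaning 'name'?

/xefɛfeʒ/

In [xefɛfeʒe] and [xefɛfeʃ] the final segment of 'name' alternates: [ʒ] ~ [ʃ].
The stem 'ear' ([rokumaʃe], [rokumaʃ]) shows [ʃ] unchanged in both environments, so [ʃ] cannot be basic with [ʒ] derived before the ERG suffix.
The alternation reflects word-final obstruent devoicing: voiced obstruents become voiceless word-finally. /ʒ/ is underlying.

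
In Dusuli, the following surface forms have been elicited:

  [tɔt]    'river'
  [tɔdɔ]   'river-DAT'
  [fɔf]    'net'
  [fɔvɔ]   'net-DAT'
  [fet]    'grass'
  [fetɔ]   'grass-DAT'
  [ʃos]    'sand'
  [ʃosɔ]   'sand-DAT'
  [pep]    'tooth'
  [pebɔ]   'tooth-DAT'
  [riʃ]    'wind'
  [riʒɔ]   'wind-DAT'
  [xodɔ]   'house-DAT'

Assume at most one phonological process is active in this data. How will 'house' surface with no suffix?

'river' shows [t] ~ [d] at the end of the stem ([tɔt] vs [tɔdɔ]).
The stem 'grass' ([fet], [fetɔ]) shows [t] unchanged in both environments, so [t] cannot be basic with [d] derived before the DAT suffix.
The underlying segment must be /d/; voiced obstruents become voiceless word-finally, yielding [t] there.
The one attested form of 'house', [xodɔ], shows underlying /xod/. Applying the same rule word-finally gives [xot].

[xot]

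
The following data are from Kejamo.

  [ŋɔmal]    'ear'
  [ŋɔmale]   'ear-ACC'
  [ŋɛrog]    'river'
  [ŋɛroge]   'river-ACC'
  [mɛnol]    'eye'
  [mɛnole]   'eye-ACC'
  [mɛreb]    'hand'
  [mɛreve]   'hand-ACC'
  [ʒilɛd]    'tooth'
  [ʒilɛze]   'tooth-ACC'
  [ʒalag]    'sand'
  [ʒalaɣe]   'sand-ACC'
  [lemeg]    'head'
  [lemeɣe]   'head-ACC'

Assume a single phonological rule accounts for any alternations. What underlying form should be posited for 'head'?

/lemeɣ/

'head' shows [g] ~ [ɣ] at the end of the stem ([lemeg] vs [lemeɣe]).
Compare 'river', with invariant [g] in [ŋɛrog] and [ŋɛroge]: an analysis with underlying /g/ and a rule producing [ɣ] before the ACC suffix would wrongly predict alternation here too.
The alternation reflects word-final hardening: voiced fricatives become stops word-finally. /ɣ/ is underlying.
Hence 'head' is /lemeɣ/ underlyingly.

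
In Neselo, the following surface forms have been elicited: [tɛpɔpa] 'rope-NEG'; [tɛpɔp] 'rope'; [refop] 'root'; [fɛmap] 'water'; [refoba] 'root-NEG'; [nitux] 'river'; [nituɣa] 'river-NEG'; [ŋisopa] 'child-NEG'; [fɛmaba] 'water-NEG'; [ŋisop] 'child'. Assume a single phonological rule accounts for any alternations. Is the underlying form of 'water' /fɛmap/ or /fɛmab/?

The stem for 'water' ends in [b] in [fɛmaba] but [p] in [fɛmap].
The stem 'rope' ([tɛpɔpa], [tɛpɔp]) shows [p] unchanged in both environments, so [p] cannot be basic with [b] derived before the NEG suffix.
So /b/ is underlying, and a rule of word-final obstruent devoicing — voiced obstruents become voiceless word-finally — gives [p].

/fɛmab/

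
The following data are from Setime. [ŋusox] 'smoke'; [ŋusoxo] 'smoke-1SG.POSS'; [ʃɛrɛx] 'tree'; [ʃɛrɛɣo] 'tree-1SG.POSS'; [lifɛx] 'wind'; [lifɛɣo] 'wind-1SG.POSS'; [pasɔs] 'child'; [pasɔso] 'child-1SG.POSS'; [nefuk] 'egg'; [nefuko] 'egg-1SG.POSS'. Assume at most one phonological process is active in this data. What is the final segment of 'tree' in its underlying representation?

In [ʃɛrɛx] and [ʃɛrɛɣo] the final segment of 'tree' alternates: [x] ~ [ɣ].
But 'smoke' keeps [x] in both environments ([ŋusox], [ŋusoxo]), so there is no rule changing /x/ to [ɣ] before the 1SG.POSS suffix.
Therefore /ɣ/ is basic and [x] is derived by word-final obstruent devoicing (voiced obstruents become voiceless word-finally).

/ɣ/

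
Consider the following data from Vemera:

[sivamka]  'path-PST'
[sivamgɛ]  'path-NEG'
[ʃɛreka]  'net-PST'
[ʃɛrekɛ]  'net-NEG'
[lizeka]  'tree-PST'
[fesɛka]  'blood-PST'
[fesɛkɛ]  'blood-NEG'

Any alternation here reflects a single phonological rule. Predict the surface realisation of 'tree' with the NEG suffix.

[lizekɛ]

The NEG suffix surfaces as [-gɛ] and [-kɛ], depending on the final segment of the stem.
The PST suffix, which begins with [k], is invariant after every stem; so [k] is not altered by any rule here.
So the underlying form is /-gɛ/, and voiced stops become voiceless after a vowel.
After 'tree', which ends in a vowel, the suffix surfaces as [-kɛ], giving [lizekɛ].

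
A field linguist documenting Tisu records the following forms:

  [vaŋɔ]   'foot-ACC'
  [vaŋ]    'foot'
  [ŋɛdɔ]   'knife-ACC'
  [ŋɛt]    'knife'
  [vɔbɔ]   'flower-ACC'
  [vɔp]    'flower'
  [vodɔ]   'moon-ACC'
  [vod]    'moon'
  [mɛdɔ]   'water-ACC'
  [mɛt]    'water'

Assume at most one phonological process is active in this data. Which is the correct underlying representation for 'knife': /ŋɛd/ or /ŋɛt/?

/ŋɛt/

The stem for 'knife' ends in [d] in [ŋɛdɔ] but [t] in [ŋɛt].
But 'moon' keeps [d] in both environments ([vodɔ], [vod]), so there is no rule changing /d/ to [t] in isolation.
The underlying segment must be /t/; voiceless stops become voiced between vowels, yielding [d] there.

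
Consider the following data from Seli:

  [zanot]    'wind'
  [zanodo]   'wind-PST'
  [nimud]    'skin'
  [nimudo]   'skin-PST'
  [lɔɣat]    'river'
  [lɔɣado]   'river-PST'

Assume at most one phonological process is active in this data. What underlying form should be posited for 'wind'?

/zanot/

'wind' shows [t] ~ [d] at the end of the stem ([zanot] vs [zanodo]).
The stem 'skin' ([nimud], [nimudo]) shows [d] unchanged in both environments, so [d] cannot be basic with [t] derived in isolation.
So /t/ is underlying, and a rule of intervocalic voicing — voiceless stops become voiced between vowels — gives [d].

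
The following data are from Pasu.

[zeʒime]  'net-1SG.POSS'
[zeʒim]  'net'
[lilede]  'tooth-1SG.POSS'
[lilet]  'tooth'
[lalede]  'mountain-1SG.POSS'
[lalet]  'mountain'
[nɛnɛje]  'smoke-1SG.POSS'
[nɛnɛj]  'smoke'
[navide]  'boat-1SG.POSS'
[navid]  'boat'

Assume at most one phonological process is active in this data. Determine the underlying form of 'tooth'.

'tooth' shows [d] ~ [t] at the end of the stem ([lilede] vs [lilet]).
If /d/ were underlying and a rule turned it into [t] in isolation, 'boat' would also alternate; but it has [d] in both [navide] and [navid].
So /t/ is underlying, and a rule of intervocalic voicing — voiceless stops become voiced between vowels — gives [d].

/lilet/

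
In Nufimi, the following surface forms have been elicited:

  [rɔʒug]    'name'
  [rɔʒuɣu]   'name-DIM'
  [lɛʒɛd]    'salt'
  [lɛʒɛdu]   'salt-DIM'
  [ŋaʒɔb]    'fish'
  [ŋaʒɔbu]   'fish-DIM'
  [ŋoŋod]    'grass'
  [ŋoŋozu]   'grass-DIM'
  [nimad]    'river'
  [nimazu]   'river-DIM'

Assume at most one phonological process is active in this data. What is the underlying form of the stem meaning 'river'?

/nimaz/

In [nimad] and [nimazu] the final segment of 'river' alternates: [d] ~ [z].
The stem 'salt' ([lɛʒɛd], [lɛʒɛdu]) shows [d] unchanged in both environments, so [d] cannot be basic with [z] derived before the DIM suffix.
The alternation reflects word-final hardening: voiced fricatives become stops word-finally. /z/ is underlying.
Hence 'river' is /nimaz/ underlyingly.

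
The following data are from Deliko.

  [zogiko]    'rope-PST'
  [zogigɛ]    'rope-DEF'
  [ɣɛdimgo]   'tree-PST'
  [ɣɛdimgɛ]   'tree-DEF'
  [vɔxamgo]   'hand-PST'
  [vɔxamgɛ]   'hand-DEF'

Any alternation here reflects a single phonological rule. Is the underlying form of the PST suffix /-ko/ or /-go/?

The PST morpheme has two allomorphs, [-go] and [-ko].
The DEF suffix, which begins with [g], is invariant after every stem; so [g] is not altered by any rule here.
The PST suffix is therefore /-ko/ underlyingly, with post-nasal voicing: voiceless stops become voiced after a nasal.

/-ko/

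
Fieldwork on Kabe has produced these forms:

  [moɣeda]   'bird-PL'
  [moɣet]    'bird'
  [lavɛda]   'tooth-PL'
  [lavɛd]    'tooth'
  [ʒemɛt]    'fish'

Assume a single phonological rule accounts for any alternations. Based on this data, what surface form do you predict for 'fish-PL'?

[ʒemɛda]

The stem for 'bird' ends in [d] in [moɣeda] but [t] in [moɣet].
The stem 'tooth' ([lavɛda], [lavɛd]) shows [d] unchanged in both environments, so [d] cannot be basic with [t] derived in isolation.
Therefore /t/ is basic and [d] is derived by intervocalic voicing (voiceless stops become voiced between vowels).
The one attested form of 'fish', [ʒemɛt], shows underlying /ʒemɛt/. Applying the same rule between vowels gives [ʒemɛda].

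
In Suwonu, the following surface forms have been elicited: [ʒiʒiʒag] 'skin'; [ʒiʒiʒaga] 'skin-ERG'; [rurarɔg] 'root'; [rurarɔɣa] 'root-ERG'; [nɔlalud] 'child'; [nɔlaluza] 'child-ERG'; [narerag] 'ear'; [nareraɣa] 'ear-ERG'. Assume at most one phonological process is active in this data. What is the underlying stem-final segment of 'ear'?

/ɣ/

The root 'ear' surfaces as [narerag] and [nareraɣa], with a stem-final [g] ~ [ɣ] alternation.
The stem 'skin' ([ʒiʒiʒag], [ʒiʒiʒaga]) shows [g] unchanged in both environments, so [g] cannot be basic with [ɣ] derived before the ERG suffix.
The alternation reflects word-final hardening: voiced fricatives become stops word-finally. /ɣ/ is underlying.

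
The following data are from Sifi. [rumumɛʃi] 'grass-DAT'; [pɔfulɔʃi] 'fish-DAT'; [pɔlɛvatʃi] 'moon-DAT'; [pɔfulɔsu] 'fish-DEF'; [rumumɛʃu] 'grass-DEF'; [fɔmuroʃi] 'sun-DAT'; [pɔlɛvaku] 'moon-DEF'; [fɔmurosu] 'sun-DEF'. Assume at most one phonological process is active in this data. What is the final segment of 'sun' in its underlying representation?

In [fɔmurosu] and [fɔmuroʃi] the final segment of 'sun' alternates: [s] ~ [ʃ].
If /ʃ/ were underlying and a rule turned it into [s] before the DEF suffix, 'grass' would also alternate; but it has [ʃ] in both [rumumɛʃu] and [rumumɛʃi].
Therefore /s/ is basic and [ʃ] is derived by palatalization before a front vowel (/k/ and /s/ become palato-alveolar [tʃ] and [ʃ] before a front vowel).

/s/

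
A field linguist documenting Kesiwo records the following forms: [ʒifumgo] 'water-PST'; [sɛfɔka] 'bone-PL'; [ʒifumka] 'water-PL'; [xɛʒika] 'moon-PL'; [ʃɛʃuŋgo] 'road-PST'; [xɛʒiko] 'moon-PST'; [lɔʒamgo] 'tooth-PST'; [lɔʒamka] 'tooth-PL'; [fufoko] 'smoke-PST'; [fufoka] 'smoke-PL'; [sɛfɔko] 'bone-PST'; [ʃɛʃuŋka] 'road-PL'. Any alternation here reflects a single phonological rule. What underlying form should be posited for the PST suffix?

/-go/

The PST suffix surfaces as [-go] and [-ko], depending on the final segment of the stem.
The PL suffix, which begins with [k], is invariant after every stem; so [k] is not altered by any rule here.
So the underlying form is /-go/, and voiced stops become voiceless after a vowel.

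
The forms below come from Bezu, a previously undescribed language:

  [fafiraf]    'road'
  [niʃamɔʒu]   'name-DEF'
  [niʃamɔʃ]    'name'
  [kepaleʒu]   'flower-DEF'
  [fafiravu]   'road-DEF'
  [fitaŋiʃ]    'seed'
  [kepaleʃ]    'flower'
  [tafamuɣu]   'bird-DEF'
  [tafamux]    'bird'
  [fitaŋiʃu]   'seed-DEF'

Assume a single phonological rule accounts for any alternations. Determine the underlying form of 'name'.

/niʃamɔʒ/

'name' shows [ʒ] ~ [ʃ] at the end of the stem ([niʃamɔʒu] vs [niʃamɔʃ]).
But 'seed' keeps [ʃ] in both environments ([fitaŋiʃu], [fitaŋiʃ]), so there is no rule changing /ʃ/ to [ʒ] before the DEF suffix.
So /ʒ/ is underlying, and a rule of word-final obstruent devoicing — voiced obstruents become voiceless word-finally — gives [ʃ].
Hence 'name' is /niʃamɔʒ/ underlyingly.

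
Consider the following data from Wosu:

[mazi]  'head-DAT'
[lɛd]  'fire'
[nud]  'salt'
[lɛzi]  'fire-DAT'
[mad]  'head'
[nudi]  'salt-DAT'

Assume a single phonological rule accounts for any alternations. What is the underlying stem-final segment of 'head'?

The stem for 'head' ends in [z] in [mazi] but [d] in [mad].
The stem 'salt' ([nudi], [nud]) shows [d] unchanged in both environments, so [d] cannot be basic with [z] derived before the DAT suffix.
The alternation reflects word-final hardening: voiced fricatives become stops word-finally. /z/ is underlying.

/z/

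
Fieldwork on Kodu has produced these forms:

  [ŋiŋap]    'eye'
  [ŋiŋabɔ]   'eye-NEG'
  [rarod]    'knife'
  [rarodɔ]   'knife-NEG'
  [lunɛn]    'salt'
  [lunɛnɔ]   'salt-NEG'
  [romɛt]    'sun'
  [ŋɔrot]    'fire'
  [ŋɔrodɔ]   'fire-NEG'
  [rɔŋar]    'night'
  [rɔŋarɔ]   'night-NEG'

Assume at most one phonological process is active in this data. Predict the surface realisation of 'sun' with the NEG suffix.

The root 'fire' surfaces as [ŋɔrot] and [ŋɔrodɔ], with a stem-final [t] ~ [d] alternation.
The stem 'knife' ([rarod], [rarodɔ]) shows [d] unchanged in both environments, so [d] cannot be basic with [t] derived in isolation.
Therefore /t/ is basic and [d] is derived by intervocalic voicing (voiceless stops become voiced between vowels).
From [romɛt] the stem 'sun' is /romɛt/; between vowels this yields [romɛdɔ].

[romɛdɔ]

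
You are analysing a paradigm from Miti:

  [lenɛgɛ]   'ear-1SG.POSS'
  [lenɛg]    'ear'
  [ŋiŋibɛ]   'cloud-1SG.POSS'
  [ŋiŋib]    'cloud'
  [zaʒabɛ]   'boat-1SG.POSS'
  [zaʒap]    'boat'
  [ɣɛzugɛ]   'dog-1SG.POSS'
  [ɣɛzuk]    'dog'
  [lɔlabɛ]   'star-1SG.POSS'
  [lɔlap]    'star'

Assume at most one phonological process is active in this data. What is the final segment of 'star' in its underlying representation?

'star' shows [b] ~ [p] at the end of the stem ([lɔlabɛ] vs [lɔlap]).
But 'cloud' keeps [b] in both environments ([ŋiŋibɛ], [ŋiŋib]), so there is no rule changing /b/ to [p] in isolation.
The underlying segment must be /p/; voiceless stops become voiced between vowels, yielding [b] there.

/p/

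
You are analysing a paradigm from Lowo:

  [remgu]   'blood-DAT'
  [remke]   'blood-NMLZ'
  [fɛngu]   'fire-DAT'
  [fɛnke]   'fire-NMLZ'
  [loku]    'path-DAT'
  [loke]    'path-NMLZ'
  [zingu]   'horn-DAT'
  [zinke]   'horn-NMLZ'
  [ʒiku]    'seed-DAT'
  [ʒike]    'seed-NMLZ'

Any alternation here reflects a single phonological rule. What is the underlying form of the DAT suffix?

The DAT suffix surfaces as [-gu] and [-ku], depending on the final segment of the stem.
By contrast the NMLZ suffix keeps its initial [k] throughout — that segment must be underlying.
The DAT suffix is therefore /-gu/ underlyingly, with post-vocalic devoicing: voiced stops become voiceless after a vowel.

/-gu/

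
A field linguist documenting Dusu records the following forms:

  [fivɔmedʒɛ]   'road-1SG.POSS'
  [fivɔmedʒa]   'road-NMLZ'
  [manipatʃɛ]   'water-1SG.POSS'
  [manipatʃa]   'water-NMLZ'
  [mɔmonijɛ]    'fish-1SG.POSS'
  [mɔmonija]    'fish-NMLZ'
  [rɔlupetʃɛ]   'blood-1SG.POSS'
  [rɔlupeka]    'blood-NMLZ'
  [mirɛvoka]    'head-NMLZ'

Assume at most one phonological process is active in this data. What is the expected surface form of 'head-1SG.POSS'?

[mirɛvotʃɛ]

The stem for 'blood' ends in [tʃ] in [rɔlupetʃɛ] but [k] in [rɔlupeka].
But 'water' keeps [tʃ] in both environments ([manipatʃɛ], [manipatʃa]), so there is no rule changing /tʃ/ to [k] before the NMLZ suffix.
The underlying segment must be /k/; /k/ becomes palato-alveolar [tʃ] before a front vowel, yielding [tʃ] there.
From [mirɛvoka] the stem 'head' is /mirɛvok/; before a front vowel this yields [mirɛvotʃɛ].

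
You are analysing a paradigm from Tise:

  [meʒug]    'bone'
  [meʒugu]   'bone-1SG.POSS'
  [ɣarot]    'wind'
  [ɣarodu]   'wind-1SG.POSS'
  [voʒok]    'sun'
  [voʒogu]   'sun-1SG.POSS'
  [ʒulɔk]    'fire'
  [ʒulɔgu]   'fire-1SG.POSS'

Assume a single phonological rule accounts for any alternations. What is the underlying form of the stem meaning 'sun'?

The stem for 'sun' ends in [k] in [voʒok] but [g] in [voʒogu].
If /g/ were underlying and a rule turned it into [k] in isolation, 'bone' would also alternate; but it has [g] in both [meʒug] and [meʒugu].
So /k/ is underlying, and a rule of intervocalic voicing — voiceless stops become voiced between vowels — gives [g].
So 'sun' = /voʒok/.

/voʒok/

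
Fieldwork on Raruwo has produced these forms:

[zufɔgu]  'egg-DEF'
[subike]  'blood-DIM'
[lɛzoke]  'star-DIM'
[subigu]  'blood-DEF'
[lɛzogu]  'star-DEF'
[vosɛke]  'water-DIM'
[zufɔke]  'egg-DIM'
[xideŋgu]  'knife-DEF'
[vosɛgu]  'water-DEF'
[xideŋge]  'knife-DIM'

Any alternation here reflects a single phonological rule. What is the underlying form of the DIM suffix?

/-ke/

The DIM suffix surfaces as [-ge] and [-ke], depending on the final segment of the stem.
By contrast the DEF suffix keeps its initial [g] throughout — that segment must be underlying.
The DIM suffix is therefore /-ke/ underlyingly, with post-nasal voicing: voiceless stops become voiced after a nasal.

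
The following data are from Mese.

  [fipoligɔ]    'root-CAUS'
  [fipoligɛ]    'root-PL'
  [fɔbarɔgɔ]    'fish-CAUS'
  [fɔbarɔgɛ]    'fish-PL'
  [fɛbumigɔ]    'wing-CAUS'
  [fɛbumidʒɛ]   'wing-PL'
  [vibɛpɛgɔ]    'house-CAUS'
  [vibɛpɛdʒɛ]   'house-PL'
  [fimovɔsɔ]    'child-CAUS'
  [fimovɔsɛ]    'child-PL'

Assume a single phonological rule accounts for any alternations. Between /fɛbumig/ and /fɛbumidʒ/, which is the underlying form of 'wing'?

The root 'wing' surfaces as [fɛbumigɔ] and [fɛbumidʒɛ], with a stem-final [g] ~ [dʒ] alternation.
But 'root' keeps [g] in both environments ([fipoligɔ], [fipoligɛ]), so there is no rule changing /g/ to [dʒ] before the PL suffix.
Therefore /dʒ/ is basic and [g] is derived by depalatalization (palato-alveolar /dʒ/ becomes [g] when no front vowel follows).

/fɛbumidʒ/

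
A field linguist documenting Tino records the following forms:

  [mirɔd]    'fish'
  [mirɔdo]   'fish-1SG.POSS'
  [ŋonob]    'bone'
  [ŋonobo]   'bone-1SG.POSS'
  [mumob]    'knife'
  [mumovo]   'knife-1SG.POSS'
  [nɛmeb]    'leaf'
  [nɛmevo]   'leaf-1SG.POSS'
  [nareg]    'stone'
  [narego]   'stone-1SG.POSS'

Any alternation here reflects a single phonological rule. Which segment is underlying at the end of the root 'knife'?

In [mumob] and [mumovo] the final segment of 'knife' alternates: [b] ~ [v].
But 'bone' keeps [b] in both environments ([ŋonob], [ŋonobo]), so there is no rule changing /b/ to [v] before the 1SG.POSS suffix.
Therefore /v/ is basic and [b] is derived by word-final hardening (voiced fricatives become stops word-finally).

/v/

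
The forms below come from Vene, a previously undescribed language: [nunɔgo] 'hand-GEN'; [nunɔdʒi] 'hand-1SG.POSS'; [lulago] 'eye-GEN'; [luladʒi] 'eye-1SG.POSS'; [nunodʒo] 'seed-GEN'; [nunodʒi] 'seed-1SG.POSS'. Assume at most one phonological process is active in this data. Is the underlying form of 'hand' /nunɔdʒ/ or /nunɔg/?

The stem for 'hand' ends in [g] in [nunɔgo] but [dʒ] in [nunɔdʒi].
Compare 'seed', with invariant [dʒ] in [nunodʒo] and [nunodʒi]: an analysis with underlying /dʒ/ and a rule producing [g] before the GEN suffix would wrongly predict alternation here too.
The underlying segment must be /g/; /g/ becomes palato-alveolar [dʒ] before a front vowel, yielding [dʒ] there.

/nunɔg/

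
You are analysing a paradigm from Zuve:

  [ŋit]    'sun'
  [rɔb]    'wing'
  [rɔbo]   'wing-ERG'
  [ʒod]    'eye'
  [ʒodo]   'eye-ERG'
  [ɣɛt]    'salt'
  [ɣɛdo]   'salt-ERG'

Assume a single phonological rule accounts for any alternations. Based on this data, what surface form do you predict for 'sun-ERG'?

[ŋido]

The root 'salt' surfaces as [ɣɛt] and [ɣɛdo], with a stem-final [t] ~ [d] alternation.
Compare 'eye', with invariant [d] in [ʒod] and [ʒodo]: an analysis with underlying /d/ and a rule producing [t] in isolation would wrongly predict alternation here too.
The alternation reflects intervocalic voicing: voiceless stops become voiced between vowels. /t/ is underlying.
From [ŋit] the stem 'sun' is /ŋit/; between vowels this yields [ŋido].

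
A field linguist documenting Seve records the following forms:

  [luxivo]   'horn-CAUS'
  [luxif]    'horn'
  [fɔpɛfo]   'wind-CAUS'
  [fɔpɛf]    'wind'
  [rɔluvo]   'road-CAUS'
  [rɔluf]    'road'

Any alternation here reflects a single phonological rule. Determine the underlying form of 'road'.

'road' shows [v] ~ [f] at the end of the stem ([rɔluvo] vs [rɔluf]).
But 'wind' keeps [f] in both environments ([fɔpɛfo], [fɔpɛf]), so there is no rule changing /f/ to [v] before the CAUS suffix.
So /v/ is underlying, and a rule of word-final obstruent devoicing — voiced obstruents become voiceless word-finally — gives [f].
Hence 'road' is /rɔluv/ underlyingly.

/rɔluv/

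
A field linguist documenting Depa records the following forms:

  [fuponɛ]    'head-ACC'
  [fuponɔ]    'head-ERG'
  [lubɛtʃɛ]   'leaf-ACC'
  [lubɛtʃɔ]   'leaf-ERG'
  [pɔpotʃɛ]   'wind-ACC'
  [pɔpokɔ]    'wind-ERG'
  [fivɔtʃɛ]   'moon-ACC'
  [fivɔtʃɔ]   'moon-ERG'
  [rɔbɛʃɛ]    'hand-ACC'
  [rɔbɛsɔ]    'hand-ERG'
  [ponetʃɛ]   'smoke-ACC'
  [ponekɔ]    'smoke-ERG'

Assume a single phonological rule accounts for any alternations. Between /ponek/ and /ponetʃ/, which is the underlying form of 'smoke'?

The root 'smoke' surfaces as [ponetʃɛ] and [ponekɔ], with a stem-final [tʃ] ~ [k] alternation.
But 'leaf' keeps [tʃ] in both environments ([lubɛtʃɛ], [lubɛtʃɔ]), so there is no rule changing /tʃ/ to [k] before the ERG suffix.
So /k/ is underlying, and a rule of palatalization before a front vowel — /k/ and /s/ become palato-alveolar [tʃ] and [ʃ] before a front vowel — gives [tʃ].

/ponek/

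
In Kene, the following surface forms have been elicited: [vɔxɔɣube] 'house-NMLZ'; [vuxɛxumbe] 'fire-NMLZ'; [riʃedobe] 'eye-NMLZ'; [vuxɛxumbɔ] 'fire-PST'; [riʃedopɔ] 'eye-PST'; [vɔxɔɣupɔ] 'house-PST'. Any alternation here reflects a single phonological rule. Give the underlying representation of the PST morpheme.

The PST morpheme has two allomorphs, [-bɔ] and [-pɔ].
The NMLZ suffix, which begins with [b], is invariant after every stem; so [b] is not altered by any rule here.
The PST suffix is therefore /-pɔ/ underlyingly, with post-nasal voicing: voiceless stops become voiced after a nasal.

/-pɔ/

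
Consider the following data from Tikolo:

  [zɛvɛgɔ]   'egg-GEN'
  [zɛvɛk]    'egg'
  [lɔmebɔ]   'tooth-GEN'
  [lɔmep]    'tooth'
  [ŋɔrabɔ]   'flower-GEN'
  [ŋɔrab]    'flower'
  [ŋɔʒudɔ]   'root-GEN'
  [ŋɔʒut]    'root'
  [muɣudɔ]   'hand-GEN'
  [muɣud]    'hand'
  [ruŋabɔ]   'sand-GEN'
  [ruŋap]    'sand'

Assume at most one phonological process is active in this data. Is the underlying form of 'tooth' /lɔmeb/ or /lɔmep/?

'tooth' shows [b] ~ [p] at the end of the stem ([lɔmebɔ] vs [lɔmep]).
But 'flower' keeps [b] in both environments ([ŋɔrabɔ], [ŋɔrab]), so there is no rule changing /b/ to [p] in isolation.
The alternation reflects intervocalic voicing: voiceless stops become voiced between vowels. /p/ is underlying.

/lɔmep/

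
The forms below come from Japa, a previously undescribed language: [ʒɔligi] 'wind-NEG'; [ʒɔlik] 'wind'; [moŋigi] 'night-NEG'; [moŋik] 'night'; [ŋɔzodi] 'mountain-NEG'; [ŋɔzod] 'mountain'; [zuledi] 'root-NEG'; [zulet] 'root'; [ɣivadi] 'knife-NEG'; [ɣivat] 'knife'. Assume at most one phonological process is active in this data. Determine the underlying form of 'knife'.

/ɣivat/

The root 'knife' surfaces as [ɣivadi] and [ɣivat], with a stem-final [d] ~ [t] alternation.
The stem 'mountain' ([ŋɔzodi], [ŋɔzod]) shows [d] unchanged in both environments, so [d] cannot be basic with [t] derived in isolation.
The underlying segment must be /t/; voiceless stops become voiced between vowels, yielding [d] there.
Hence 'knife' is /ɣivat/ underlyingly.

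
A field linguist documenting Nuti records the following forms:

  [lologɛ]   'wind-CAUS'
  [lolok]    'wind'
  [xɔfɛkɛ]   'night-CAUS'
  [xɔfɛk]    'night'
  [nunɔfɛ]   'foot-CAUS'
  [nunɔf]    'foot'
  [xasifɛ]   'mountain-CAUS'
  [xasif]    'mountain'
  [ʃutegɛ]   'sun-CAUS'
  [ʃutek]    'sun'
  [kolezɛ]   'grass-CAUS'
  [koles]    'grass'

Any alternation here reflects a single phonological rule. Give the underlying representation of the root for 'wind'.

The root 'wind' surfaces as [lologɛ] and [lolok], with a stem-final [g] ~ [k] alternation.
But 'night' keeps [k] in both environments ([xɔfɛkɛ], [xɔfɛk]), so there is no rule changing /k/ to [g] before the CAUS suffix.
The underlying segment must be /g/; voiced obstruents become voiceless word-finally, yielding [k] there.

/lolog/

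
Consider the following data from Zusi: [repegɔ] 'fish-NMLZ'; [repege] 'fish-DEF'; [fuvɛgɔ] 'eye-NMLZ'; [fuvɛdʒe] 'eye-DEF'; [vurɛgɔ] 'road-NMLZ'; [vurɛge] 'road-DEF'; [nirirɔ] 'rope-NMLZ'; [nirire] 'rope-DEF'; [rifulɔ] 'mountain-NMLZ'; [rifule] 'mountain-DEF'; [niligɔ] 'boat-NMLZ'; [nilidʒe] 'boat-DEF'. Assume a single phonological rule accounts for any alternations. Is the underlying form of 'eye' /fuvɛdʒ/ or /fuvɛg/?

In [fuvɛgɔ] and [fuvɛdʒe] the final segment of 'eye' alternates: [g] ~ [dʒ].
The stem 'fish' ([repegɔ], [repege]) shows [g] unchanged in both environments, so [g] cannot be basic with [dʒ] derived before the DEF suffix.
Therefore /dʒ/ is basic and [g] is derived by depalatalization (palato-alveolar /dʒ/ becomes [g] when no front vowel follows).

/fuvɛdʒ/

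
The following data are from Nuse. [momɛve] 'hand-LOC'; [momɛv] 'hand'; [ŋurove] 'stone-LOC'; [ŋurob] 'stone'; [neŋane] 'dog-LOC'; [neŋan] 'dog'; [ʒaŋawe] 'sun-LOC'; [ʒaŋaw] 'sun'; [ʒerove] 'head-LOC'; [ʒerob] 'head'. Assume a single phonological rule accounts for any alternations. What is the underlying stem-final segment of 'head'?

/b/

'head' shows [v] ~ [b] at the end of the stem ([ʒerove] vs [ʒerob]).
If /v/ were underlying and a rule turned it into [b] in isolation, 'hand' would also alternate; but it has [v] in both [momɛve] and [momɛv].
So /b/ is underlying, and a rule of intervocalic spirantization — voiced stops become fricatives between vowels — gives [v].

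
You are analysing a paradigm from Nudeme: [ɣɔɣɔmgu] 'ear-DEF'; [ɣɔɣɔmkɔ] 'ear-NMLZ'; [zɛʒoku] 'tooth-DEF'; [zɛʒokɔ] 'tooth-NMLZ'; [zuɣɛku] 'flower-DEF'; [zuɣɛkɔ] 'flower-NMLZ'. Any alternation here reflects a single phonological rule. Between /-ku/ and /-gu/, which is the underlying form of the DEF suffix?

The DEF morpheme has two allomorphs, [-gu] and [-ku].
By contrast the NMLZ suffix keeps its initial [k] throughout — that segment must be underlying.
So the underlying form is /-gu/, and voiced stops become voiceless after a vowel.

/-gu/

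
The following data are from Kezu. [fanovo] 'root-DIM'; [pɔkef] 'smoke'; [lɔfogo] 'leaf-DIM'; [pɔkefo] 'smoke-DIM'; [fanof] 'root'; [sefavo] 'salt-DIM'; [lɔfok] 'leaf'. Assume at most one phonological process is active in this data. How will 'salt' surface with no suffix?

In [fanovo] and [fanof] the final segment of 'root' alternates: [v] ~ [f].
Compare 'smoke', with invariant [f] in [pɔkefo] and [pɔkef]: an analysis with underlying /f/ and a rule producing [v] before the DIM suffix would wrongly predict alternation here too.
The underlying segment must be /v/; voiced obstruents become voiceless word-finally, yielding [f] there.
The one attested form of 'salt', [sefavo], shows underlying /sefav/. Applying the same rule word-finally gives [sefaf].

[sefaf]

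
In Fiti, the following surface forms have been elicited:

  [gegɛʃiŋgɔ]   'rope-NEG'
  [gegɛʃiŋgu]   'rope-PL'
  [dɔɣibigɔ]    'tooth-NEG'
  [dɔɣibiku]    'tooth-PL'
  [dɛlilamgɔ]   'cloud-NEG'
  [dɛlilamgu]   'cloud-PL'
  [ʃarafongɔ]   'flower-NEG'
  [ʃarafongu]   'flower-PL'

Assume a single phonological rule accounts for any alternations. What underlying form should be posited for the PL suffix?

/-ku/

The PL morpheme has two allomorphs, [-gu] and [-ku].
The NEG suffix, which begins with [g], is invariant after every stem; so [g] is not altered by any rule here.
So the underlying form is /-ku/, and voiceless stops become voiced after a nasal.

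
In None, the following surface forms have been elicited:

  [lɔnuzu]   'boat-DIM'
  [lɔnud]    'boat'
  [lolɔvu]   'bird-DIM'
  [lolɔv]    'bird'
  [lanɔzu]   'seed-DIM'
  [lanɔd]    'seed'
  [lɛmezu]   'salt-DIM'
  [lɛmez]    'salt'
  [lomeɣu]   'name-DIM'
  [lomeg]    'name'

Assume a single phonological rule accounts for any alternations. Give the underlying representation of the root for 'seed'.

The root 'seed' surfaces as [lanɔzu] and [lanɔd], with a stem-final [z] ~ [d] alternation.
But 'salt' keeps [z] in both environments ([lɛmezu], [lɛmez]), so there is no rule changing /z/ to [d] in isolation.
Therefore /d/ is basic and [z] is derived by intervocalic spirantization (voiced stops become fricatives between vowels).

/lanɔd/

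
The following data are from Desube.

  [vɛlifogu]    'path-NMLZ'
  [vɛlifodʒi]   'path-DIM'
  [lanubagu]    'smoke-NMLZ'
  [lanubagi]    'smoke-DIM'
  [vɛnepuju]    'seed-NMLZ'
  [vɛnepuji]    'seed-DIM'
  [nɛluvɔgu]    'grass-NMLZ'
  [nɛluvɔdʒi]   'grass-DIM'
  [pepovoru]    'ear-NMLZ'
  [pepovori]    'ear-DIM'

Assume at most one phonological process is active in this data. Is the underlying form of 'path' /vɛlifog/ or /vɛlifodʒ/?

/vɛlifodʒ/

In [vɛlifogu] and [vɛlifodʒi] the final segment of 'path' alternates: [g] ~ [dʒ].
But 'smoke' keeps [g] in both environments ([lanubagu], [lanubagi]), so there is no rule changing /g/ to [dʒ] before the DIM suffix.
The alternation reflects depalatalization: palato-alveolar /dʒ/ becomes [g] when no front vowel follows. /dʒ/ is underlying.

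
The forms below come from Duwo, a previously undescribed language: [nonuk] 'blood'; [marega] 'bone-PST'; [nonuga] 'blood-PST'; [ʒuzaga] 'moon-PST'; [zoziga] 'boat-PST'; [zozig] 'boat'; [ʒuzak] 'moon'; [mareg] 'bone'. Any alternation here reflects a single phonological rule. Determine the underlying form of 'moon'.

/ʒuzak/

The stem for 'moon' ends in [k] in [ʒuzak] but [g] in [ʒuzaga].
Compare 'bone', with invariant [g] in [mareg] and [marega]: an analysis with underlying /g/ and a rule producing [k] in isolation would wrongly predict alternation here too.
The underlying segment must be /k/; voiceless stops become voiced between vowels, yielding [g] there.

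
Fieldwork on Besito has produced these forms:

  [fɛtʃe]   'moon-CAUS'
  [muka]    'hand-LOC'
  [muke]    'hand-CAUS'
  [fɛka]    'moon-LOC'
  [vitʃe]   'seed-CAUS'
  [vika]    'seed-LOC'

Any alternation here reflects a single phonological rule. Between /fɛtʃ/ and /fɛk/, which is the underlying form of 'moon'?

The stem for 'moon' ends in [k] in [fɛka] but [tʃ] in [fɛtʃe].
The stem 'hand' ([muka], [muke]) shows [k] unchanged in both environments, so [k] cannot be basic with [tʃ] derived before the CAUS suffix.
Therefore /tʃ/ is basic and [k] is derived by depalatalization (palato-alveolar /tʃ/ becomes [k] when no front vowel follows).

/fɛtʃ/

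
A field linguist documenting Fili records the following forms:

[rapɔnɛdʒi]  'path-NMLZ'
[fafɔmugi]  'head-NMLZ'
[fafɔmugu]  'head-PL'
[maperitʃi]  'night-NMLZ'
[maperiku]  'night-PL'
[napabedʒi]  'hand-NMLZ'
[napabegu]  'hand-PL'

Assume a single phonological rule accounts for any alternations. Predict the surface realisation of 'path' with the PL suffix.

'hand' shows [dʒ] ~ [g] at the end of the stem ([napabedʒi] vs [napabegu]).
The stem 'head' ([fafɔmugi], [fafɔmugu]) shows [g] unchanged in both environments, so [g] cannot be basic with [dʒ] derived before the NMLZ suffix.
So /dʒ/ is underlying, and a rule of depalatalization — palato-alveolar /tʃ/ and /dʒ/ become [k] and [g] when no front vowel follows — gives [g].
From [rapɔnɛdʒi] the stem 'path' is /rapɔnɛdʒ/; when no front vowel follows this yields [rapɔnɛgu].

[rapɔnɛgu]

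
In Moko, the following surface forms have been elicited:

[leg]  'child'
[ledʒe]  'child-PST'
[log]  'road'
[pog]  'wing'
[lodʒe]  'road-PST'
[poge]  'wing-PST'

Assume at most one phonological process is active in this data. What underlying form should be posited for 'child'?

/ledʒ/

In [ledʒe] and [leg] the final segment of 'child' alternates: [dʒ] ~ [g].
The stem 'wing' ([poge], [pog]) shows [g] unchanged in both environments, so [g] cannot be basic with [dʒ] derived before the PST suffix.
The underlying segment must be /dʒ/; palato-alveolar /dʒ/ becomes [g] when no front vowel follows, yielding [g] there.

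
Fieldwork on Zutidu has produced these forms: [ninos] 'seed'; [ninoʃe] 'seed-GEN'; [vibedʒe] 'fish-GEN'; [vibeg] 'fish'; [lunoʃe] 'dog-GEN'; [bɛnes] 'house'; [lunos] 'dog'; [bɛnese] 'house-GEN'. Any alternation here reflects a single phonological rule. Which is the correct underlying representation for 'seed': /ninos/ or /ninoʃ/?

/ninoʃ/

The root 'seed' surfaces as [ninos] and [ninoʃe], with a stem-final [s] ~ [ʃ] alternation.
But 'house' keeps [s] in both environments ([bɛnes], [bɛnese]), so there is no rule changing /s/ to [ʃ] before the GEN suffix.
The underlying segment must be /ʃ/; palato-alveolar /dʒ/ and /ʃ/ become [g] and [s] when no front vowel follows, yielding [s] there.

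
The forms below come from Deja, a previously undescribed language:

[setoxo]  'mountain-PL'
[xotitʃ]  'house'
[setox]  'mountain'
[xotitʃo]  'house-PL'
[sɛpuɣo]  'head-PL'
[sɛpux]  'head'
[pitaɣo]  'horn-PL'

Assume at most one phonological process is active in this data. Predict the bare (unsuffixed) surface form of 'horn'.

[pitax]

The root 'head' surfaces as [sɛpux] and [sɛpuɣo], with a stem-final [x] ~ [ɣ] alternation.
If /x/ were underlying and a rule turned it into [ɣ] before the PL suffix, 'mountain' would also alternate; but it has [x] in both [setox] and [setoxo].
The alternation reflects word-final obstruent devoicing: voiced obstruents become voiceless word-finally. /ɣ/ is underlying.
The one attested form of 'horn', [pitaɣo], shows underlying /pitaɣ/. Applying the same rule word-finally gives [pitax].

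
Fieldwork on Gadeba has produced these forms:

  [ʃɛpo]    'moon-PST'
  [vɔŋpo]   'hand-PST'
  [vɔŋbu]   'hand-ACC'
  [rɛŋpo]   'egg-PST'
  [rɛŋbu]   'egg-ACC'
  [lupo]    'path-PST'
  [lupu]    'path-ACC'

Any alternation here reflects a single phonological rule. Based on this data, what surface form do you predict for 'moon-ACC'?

The ACC suffix surfaces as [-bu] and [-pu], depending on the final segment of the stem.
The PST suffix, which begins with [p], is invariant after every stem; so [p] is not altered by any rule here.
The ACC suffix is therefore /-bu/ underlyingly, with post-vocalic devoicing: voiced stops become voiceless after a vowel.
After 'moon', which ends in a vowel, the suffix surfaces as [-pu], giving [ʃɛpu].

[ʃɛpu]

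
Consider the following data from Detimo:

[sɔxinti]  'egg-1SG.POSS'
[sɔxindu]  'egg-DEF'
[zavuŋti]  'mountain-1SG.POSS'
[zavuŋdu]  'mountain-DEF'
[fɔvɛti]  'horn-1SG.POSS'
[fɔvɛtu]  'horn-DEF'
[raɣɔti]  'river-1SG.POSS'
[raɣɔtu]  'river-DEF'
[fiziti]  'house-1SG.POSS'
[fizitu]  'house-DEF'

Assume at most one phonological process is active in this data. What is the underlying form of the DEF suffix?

The DEF suffix surfaces as [-du] and [-tu], depending on the final segment of the stem.
The 1SG.POSS suffix, which begins with [t], is invariant after every stem; so [t] is not altered by any rule here.
The DEF suffix is therefore /-du/ underlyingly, with post-vocalic devoicing: voiced stops become voiceless after a vowel.

/-du/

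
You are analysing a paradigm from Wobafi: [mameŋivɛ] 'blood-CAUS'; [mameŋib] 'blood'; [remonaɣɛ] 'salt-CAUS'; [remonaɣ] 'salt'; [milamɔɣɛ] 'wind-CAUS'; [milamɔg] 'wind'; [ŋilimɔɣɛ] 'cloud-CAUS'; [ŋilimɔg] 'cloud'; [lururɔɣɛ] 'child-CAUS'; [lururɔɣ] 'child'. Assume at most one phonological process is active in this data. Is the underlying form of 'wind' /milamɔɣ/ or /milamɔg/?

/milamɔg/

'wind' shows [ɣ] ~ [g] at the end of the stem ([milamɔɣɛ] vs [milamɔg]).
Compare 'child', with invariant [ɣ] in [lururɔɣɛ] and [lururɔɣ]: an analysis with underlying /ɣ/ and a rule producing [g] in isolation would wrongly predict alternation here too.
The alternation reflects intervocalic spirantization: voiced stops become fricatives between vowels. /g/ is underlying.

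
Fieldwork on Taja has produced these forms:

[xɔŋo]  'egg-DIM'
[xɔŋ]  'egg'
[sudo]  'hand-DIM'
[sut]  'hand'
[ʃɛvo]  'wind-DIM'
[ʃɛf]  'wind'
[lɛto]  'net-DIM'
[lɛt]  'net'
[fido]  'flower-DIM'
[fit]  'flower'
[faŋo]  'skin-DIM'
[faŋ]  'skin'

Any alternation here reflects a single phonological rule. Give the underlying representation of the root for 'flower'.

The root 'flower' surfaces as [fido] and [fit], with a stem-final [d] ~ [t] alternation.
But 'net' keeps [t] in both environments ([lɛto], [lɛt]), so there is no rule changing /t/ to [d] before the DIM suffix.
The underlying segment must be /d/; voiced obstruents become voiceless word-finally, yielding [t] there.
Hence 'flower' is /fid/ underlyingly.

/fid/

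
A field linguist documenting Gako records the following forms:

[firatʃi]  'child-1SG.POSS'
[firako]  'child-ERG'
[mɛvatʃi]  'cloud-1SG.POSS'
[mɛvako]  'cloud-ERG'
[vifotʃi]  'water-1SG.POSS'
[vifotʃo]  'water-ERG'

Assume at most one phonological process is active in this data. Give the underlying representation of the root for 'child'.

/firak/

In [firatʃi] and [firako] the final segment of 'child' alternates: [tʃ] ~ [k].
The stem 'water' ([vifotʃi], [vifotʃo]) shows [tʃ] unchanged in both environments, so [tʃ] cannot be basic with [k] derived before the ERG suffix.
The alternation reflects palatalization before a front vowel: /k/ becomes palato-alveolar [tʃ] before a front vowel. /k/ is underlying.
So 'child' = /firak/.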